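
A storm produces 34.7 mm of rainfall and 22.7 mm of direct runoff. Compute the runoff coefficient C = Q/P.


The runoff coefficient C = runoff depth / rainfall depth.
C = 22.7 / 34.7
  = 0.6542.

0.6542


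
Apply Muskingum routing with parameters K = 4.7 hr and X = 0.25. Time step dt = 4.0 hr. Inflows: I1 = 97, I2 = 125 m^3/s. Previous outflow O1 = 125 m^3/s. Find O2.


Muskingum coefficients:
denom = 2*K*(1-X) + dt = 2*4.7*(1-0.25) + 4.0 = 11.05.
C0 = (dt - 2*K*X)/denom = (4.0 - 2*4.7*0.25)/11.05 = 0.1493.
C1 = (dt + 2*K*X)/denom = (4.0 + 2*4.7*0.25)/11.05 = 0.5747.
C2 = (2*K*(1-X) - dt)/denom = 0.276.
O2 = C0*I2 + C1*I1 + C2*O1
   = 0.1493*125 + 0.5747*97 + 0.276*125
   = 108.91 m^3/s.

108.91


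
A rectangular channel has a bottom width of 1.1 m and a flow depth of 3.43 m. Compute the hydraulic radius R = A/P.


For a rectangular section:
Flow area A = b * y = 1.1 * 3.43 = 3.77 m^2.
Wetted perimeter P = b + 2y = 1.1 + 2*3.43 = 7.96 m.
Hydraulic radius R = A/P = 3.77 / 7.96 = 0.474 m.

0.474


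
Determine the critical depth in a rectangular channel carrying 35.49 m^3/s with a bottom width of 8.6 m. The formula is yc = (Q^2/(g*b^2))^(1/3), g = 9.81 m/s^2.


Using yc = (Q^2 / (g * b^2))^(1/3):
Q^2 = 35.49^2 = 1259.54.
g * b^2 = 9.81 * 8.6^2 = 9.81 * 73.96 = 725.55.
Q^2 / (g*b^2) = 1259.54 / 725.55 = 1.736.
yc = 1.736^(1/3) = 1.2018 m.

1.2018


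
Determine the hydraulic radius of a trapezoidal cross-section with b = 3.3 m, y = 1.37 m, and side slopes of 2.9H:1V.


For a trapezoidal section with side slope z:
A = (b + z*y)*y = (3.3 + 2.9*1.37)*1.37 = 9.964 m^2.
P = b + 2*y*sqrt(1 + z^2) = 3.3 + 2*1.37*sqrt(1 + 2.9^2) = 11.705 m.
R = A/P = 9.964 / 11.705 = 0.8513 m.

0.8513


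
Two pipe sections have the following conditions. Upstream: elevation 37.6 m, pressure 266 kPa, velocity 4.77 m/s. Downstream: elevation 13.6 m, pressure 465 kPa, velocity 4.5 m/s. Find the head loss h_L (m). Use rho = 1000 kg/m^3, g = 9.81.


Total head at each section: H = z + p/(rho*g) + V^2/(2g).
H1 = 37.6 + 266*1000/(1000*9.81) + 4.77^2/(2*9.81)
   = 37.6 + 27.115 + 1.1597
   = 65.875 m.
H2 = 13.6 + 465*1000/(1000*9.81) + 4.5^2/(2*9.81)
   = 13.6 + 47.401 + 1.0321
   = 62.033 m.
h_L = H1 - H2 = 65.875 - 62.033 = 3.842 m.

3.842


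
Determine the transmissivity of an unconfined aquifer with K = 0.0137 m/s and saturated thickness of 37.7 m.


Transmissivity is defined as T = K * h.
T = 0.0137 * 37.7
  = 0.5165 m^2/s.

0.5165


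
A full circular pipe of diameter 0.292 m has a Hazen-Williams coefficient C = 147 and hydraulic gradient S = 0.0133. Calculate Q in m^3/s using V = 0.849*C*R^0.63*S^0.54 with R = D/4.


For a full circular pipe, R = D/4 = 0.292/4 = 0.073 m.
V = 0.849 * 147 * 0.073^0.63 * 0.0133^0.54
  = 0.849 * 147 * 0.192262 * 0.097024
  = 2.3281 m/s.
Pipe area A = pi*D^2/4 = pi*0.292^2/4 = 0.067 m^2.
Q = A * V = 0.067 * 2.3281 = 0.1559 m^3/s.

0.1559


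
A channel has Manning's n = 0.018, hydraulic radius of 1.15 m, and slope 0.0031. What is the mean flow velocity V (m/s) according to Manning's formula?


Manning's equation gives V = (1/n) * R^(2/3) * S^(1/2).
First, compute R^(2/3) = 1.15^(2/3) = 1.0977.
Next, S^(1/2) = 0.0031^(1/2) = 0.055678.
Then 1/n = 1/0.018 = 55.56.
V = 55.56 * 1.0977 * 0.055678 = 3.3953 m/s.

3.3953


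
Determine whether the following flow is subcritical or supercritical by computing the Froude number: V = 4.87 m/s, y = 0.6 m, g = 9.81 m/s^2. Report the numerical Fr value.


The Froude number is defined as Fr = V / sqrt(g*y).
g*y = 9.81 * 0.6 = 5.886.
sqrt(g*y) = sqrt(5.886) = 2.4261.
Fr = 4.87 / 2.4261 = 2.0073.
Since Fr > 1, the flow is supercritical.

2.0073


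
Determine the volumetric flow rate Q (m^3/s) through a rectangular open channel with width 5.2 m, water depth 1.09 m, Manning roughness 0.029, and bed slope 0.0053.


For a rectangular channel, the cross-sectional area A = b * y = 5.2 * 1.09 = 5.67 m^2.
The wetted perimeter P = b + 2y = 5.2 + 2*1.09 = 7.38 m.
Hydraulic radius R = A/P = 5.67/7.38 = 0.768 m.
Velocity V = (1/n)*R^(2/3)*S^(1/2) = (1/0.029)*0.768^(2/3)*0.0053^(1/2) = 2.1053 m/s.
Discharge Q = A * V = 5.67 * 2.1053 = 11.933 m^3/s.

11.933


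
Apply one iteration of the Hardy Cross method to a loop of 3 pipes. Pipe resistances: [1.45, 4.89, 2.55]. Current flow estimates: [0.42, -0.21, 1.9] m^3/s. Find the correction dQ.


Numerator terms (r*Q*|Q|): 1.45*0.42*|0.42| = 0.2558; 4.89*-0.21*|-0.21| = -0.2156; 2.55*1.9*|1.9| = 9.2055.
Sum of numerator = 9.2456.
Denominator terms (r*|Q|): 1.45*|0.42| = 0.609; 4.89*|-0.21| = 1.0269; 2.55*|1.9| = 4.845.
2 * sum of denominator = 2 * 6.4809 = 12.9618.
dQ = -9.2456 / 12.9618 = -0.7133 m^3/s.

-0.7133


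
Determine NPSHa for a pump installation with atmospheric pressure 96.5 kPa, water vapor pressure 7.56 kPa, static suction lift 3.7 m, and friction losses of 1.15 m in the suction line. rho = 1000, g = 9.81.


NPSHa = p_atm/(rho*g) - z_s - hf_s - p_vap/(rho*g).
p_atm/(rho*g) = 96.5*1000 / (1000*9.81) = 9.837 m.
p_vap/(rho*g) = 7.56*1000 / (1000*9.81) = 0.771 m.
NPSHa = 9.837 - 3.7 - 1.15 - 0.771
      = 4.22 m.

4.22


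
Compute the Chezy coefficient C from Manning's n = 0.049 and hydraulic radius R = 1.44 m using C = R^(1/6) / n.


The Chezy coefficient relates to Manning's n through C = R^(1/6) / n.
R^(1/6) = 1.44^(1/6) = 1.062659.
C = 1.062659 / 0.049 = 21.69 m^(1/2)/s.

21.69


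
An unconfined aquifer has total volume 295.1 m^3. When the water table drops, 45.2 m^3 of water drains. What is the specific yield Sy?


Specific yield Sy = Volume drained / Total volume.
Sy = 45.2 / 295.1
   = 0.1532.

0.1532


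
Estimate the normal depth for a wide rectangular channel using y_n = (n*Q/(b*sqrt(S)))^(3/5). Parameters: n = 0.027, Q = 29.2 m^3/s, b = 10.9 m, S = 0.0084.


We use the wide-channel approximation y_n = (n*Q/(b*sqrt(S)))^(3/5).
sqrt(S) = sqrt(0.0084) = 0.091652.
Numerator: n*Q = 0.027 * 29.2 = 0.7884.
Denominator: b*sqrt(S) = 10.9 * 0.091652 = 0.999007.
arg = 0.7892.
y_n = 0.7892^(3/5) = 0.8676 m.

0.8676


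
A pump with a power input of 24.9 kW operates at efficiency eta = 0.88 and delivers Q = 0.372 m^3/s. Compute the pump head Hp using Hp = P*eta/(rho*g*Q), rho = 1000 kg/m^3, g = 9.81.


Pump head formula: Hp = P * eta / (rho * g * Q).
Numerator: P * eta = 24.9 * 1000 * 0.88 = 21912.0 W.
Denominator: rho * g * Q = 1000 * 9.81 * 0.372 = 3649.32.
Hp = 21912.0 / 3649.32 = 6.0 m.

6.0


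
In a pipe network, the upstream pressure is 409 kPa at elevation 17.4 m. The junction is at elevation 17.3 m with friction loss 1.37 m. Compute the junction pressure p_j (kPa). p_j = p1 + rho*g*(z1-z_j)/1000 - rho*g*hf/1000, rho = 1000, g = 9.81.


Junction pressure: p_j = p1 + rho*g*(z1 - z_j)/1000 - rho*g*hf/1000.
Elevation term = 1000*9.81*(17.4 - 17.3)/1000 = 0.981 kPa.
Friction term = 1000*9.81*1.37/1000 = 13.44 kPa.
p_j = 409 + 0.981 - 13.44 = 396.54 kPa.

396.54


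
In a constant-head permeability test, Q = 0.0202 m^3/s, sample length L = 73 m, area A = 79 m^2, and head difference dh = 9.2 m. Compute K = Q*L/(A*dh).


From K = Q*L / (A*dh):
Numerator: Q*L = 0.0202 * 73 = 1.4746.
Denominator: A*dh = 79 * 9.2 = 726.8.
K = 1.4746 / 726.8 = 0.002029 m/s.

0.002029


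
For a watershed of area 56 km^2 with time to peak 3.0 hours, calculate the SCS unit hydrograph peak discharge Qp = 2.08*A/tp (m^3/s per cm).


SCS formula: Qp = 2.08 * A / tp.
Qp = 2.08 * 56 / 3.0
   = 116.48 / 3.0
   = 38.83 m^3/s per cm.

38.83


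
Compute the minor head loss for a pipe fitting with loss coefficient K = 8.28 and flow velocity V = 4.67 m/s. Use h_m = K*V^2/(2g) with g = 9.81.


Minor loss formula: h_m = K * V^2/(2g).
V^2 = 4.67^2 = 21.8089.
V^2/(2g) = 21.8089 / 19.62 = 1.1116 m.
h_m = 8.28 * 1.1116 = 9.2038 m.

9.2038


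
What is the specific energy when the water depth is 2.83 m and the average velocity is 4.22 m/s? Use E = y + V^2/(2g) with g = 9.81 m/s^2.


Specific energy E = y + V^2/(2g).
Velocity head = V^2/(2g) = 4.22^2 / (2*9.81) = 17.8084 / 19.62 = 0.9077 m.
E = 2.83 + 0.9077 = 3.7377 m.

3.7377


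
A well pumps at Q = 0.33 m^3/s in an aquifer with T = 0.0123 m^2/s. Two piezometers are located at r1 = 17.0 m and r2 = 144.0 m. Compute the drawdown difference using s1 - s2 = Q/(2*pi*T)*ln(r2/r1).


Thiem equation: s1 - s2 = Q/(2*pi*T) * ln(r2/r1).
ln(r2/r1) = ln(144.0/17.0) = 2.1366.
Q/(2*pi*T) = 0.33 / (2*pi*0.0123) = 0.33 / 0.0773 = 4.27.
s1 - s2 = 4.27 * 2.1366 = 9.1233 m.

9.1233


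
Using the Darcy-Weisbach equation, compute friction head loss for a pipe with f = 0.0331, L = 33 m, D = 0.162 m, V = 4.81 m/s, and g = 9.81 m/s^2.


Darcy-Weisbach equation: h_f = f * (L/D) * V^2/(2g).
f * L/D = 0.0331 * 33/0.162 = 6.7426.
V^2/(2g) = 4.81^2 / (2*9.81) = 23.1361 / 19.62 = 1.1792 m.
h_f = 6.7426 * 1.1792 = 7.951 m.

7.951


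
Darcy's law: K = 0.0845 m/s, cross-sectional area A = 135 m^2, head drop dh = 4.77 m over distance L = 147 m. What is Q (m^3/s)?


Darcy's law: Q = K * A * i, where i = dh/L.
Hydraulic gradient i = 4.77 / 147 = 0.032449.
Q = 0.0845 * 135 * 0.032449
  = 0.3702 m^3/s.

0.3702


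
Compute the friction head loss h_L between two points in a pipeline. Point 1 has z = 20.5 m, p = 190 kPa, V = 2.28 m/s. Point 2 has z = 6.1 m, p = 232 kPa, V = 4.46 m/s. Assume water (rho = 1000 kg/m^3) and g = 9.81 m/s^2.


Total head at each section: H = z + p/(rho*g) + V^2/(2g).
H1 = 20.5 + 190*1000/(1000*9.81) + 2.28^2/(2*9.81)
   = 20.5 + 19.368 + 0.265
   = 40.133 m.
H2 = 6.1 + 232*1000/(1000*9.81) + 4.46^2/(2*9.81)
   = 6.1 + 23.649 + 1.0138
   = 30.763 m.
h_L = H1 - H2 = 40.133 - 30.763 = 9.37 m.

9.37


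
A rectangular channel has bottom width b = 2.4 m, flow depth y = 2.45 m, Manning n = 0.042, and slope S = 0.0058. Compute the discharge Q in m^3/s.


For a rectangular channel, the cross-sectional area A = b * y = 2.4 * 2.45 = 5.88 m^2.
The wetted perimeter P = b + 2y = 2.4 + 2*2.45 = 7.3 m.
Hydraulic radius R = A/P = 5.88/7.3 = 0.8055 m.
Velocity V = (1/n)*R^(2/3)*S^(1/2) = (1/0.042)*0.8055^(2/3)*0.0058^(1/2) = 1.5698 m/s.
Discharge Q = A * V = 5.88 * 1.5698 = 9.23 m^3/s.

9.23


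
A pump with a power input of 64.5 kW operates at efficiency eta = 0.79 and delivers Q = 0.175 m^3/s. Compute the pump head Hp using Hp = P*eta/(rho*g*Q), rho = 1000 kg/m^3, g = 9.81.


Pump head formula: Hp = P * eta / (rho * g * Q).
Numerator: P * eta = 64.5 * 1000 * 0.79 = 50955.0 W.
Denominator: rho * g * Q = 1000 * 9.81 * 0.175 = 1716.75.
Hp = 50955.0 / 1716.75 = 29.68 m.

29.68


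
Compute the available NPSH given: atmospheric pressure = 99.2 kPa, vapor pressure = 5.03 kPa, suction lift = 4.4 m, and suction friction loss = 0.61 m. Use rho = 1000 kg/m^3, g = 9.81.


NPSHa = p_atm/(rho*g) - z_s - hf_s - p_vap/(rho*g).
p_atm/(rho*g) = 99.2*1000 / (1000*9.81) = 10.112 m.
p_vap/(rho*g) = 5.03*1000 / (1000*9.81) = 0.513 m.
NPSHa = 10.112 - 4.4 - 0.61 - 0.513
      = 4.59 m.

4.59


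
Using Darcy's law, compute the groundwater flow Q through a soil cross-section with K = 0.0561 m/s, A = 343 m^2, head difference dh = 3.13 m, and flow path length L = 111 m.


Darcy's law: Q = K * A * i, where i = dh/L.
Hydraulic gradient i = 3.13 / 111 = 0.028198.
Q = 0.0561 * 343 * 0.028198
  = 0.5426 m^3/s.

0.5426


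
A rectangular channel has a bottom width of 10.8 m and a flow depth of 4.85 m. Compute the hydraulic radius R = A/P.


For a rectangular section:
Flow area A = b * y = 10.8 * 4.85 = 52.38 m^2.
Wetted perimeter P = b + 2y = 10.8 + 2*4.85 = 20.5 m.
Hydraulic radius R = A/P = 52.38 / 20.5 = 2.5551 m.

2.5551


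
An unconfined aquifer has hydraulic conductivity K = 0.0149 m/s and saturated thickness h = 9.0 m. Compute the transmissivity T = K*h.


Transmissivity is defined as T = K * h.
T = 0.0149 * 9.0
  = 0.1341 m^2/s.

0.1341


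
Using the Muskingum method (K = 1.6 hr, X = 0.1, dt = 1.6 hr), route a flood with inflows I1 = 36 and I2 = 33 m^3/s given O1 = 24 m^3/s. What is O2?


Muskingum coefficients:
denom = 2*K*(1-X) + dt = 2*1.6*(1-0.1) + 1.6 = 4.48.
C0 = (dt - 2*K*X)/denom = (1.6 - 2*1.6*0.1)/4.48 = 0.2857.
C1 = (dt + 2*K*X)/denom = (1.6 + 2*1.6*0.1)/4.48 = 0.4286.
C2 = (2*K*(1-X) - dt)/denom = 0.2857.
O2 = C0*I2 + C1*I1 + C2*O1
   = 0.2857*33 + 0.4286*36 + 0.2857*24
   = 31.71 m^3/s.

31.71


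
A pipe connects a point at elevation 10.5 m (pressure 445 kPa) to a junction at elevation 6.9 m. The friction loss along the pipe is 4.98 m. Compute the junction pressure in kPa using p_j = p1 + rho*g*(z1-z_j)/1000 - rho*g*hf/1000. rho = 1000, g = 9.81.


Junction pressure: p_j = p1 + rho*g*(z1 - z_j)/1000 - rho*g*hf/1000.
Elevation term = 1000*9.81*(10.5 - 6.9)/1000 = 35.316 kPa.
Friction term = 1000*9.81*4.98/1000 = 48.854 kPa.
p_j = 445 + 35.316 - 48.854 = 431.46 kPa.

431.46


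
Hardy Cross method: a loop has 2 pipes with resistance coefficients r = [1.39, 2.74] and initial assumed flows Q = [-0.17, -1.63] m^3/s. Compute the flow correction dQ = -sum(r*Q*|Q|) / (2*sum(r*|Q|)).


Numerator terms (r*Q*|Q|): 1.39*-0.17*|-0.17| = -0.0402; 2.74*-1.63*|-1.63| = -7.2799.
Sum of numerator = -7.3201.
Denominator terms (r*|Q|): 1.39*|-0.17| = 0.2363; 2.74*|-1.63| = 4.4662.
2 * sum of denominator = 2 * 4.7025 = 9.405.
dQ = --7.3201 / 9.405 = 0.7783 m^3/s.

0.7783


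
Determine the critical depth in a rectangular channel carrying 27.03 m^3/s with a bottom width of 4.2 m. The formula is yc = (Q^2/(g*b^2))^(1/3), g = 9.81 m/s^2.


Using yc = (Q^2 / (g * b^2))^(1/3):
Q^2 = 27.03^2 = 730.62.
g * b^2 = 9.81 * 4.2^2 = 9.81 * 17.64 = 173.05.
Q^2 / (g*b^2) = 730.62 / 173.05 = 4.222.
yc = 4.222^(1/3) = 1.6162 m.

1.6162


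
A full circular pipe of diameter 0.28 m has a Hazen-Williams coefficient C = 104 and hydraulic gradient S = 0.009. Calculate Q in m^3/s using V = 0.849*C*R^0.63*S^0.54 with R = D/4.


For a full circular pipe, R = D/4 = 0.28/4 = 0.07 m.
V = 0.849 * 104 * 0.07^0.63 * 0.009^0.54
  = 0.849 * 104 * 0.187246 * 0.078576
  = 1.2991 m/s.
Pipe area A = pi*D^2/4 = pi*0.28^2/4 = 0.0616 m^2.
Q = A * V = 0.0616 * 1.2991 = 0.08 m^3/s.

0.08


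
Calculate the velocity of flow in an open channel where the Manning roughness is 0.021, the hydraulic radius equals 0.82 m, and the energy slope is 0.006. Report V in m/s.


Manning's equation gives V = (1/n) * R^(2/3) * S^(1/2).
First, compute R^(2/3) = 0.82^(2/3) = 0.8761.
Next, S^(1/2) = 0.006^(1/2) = 0.07746.
Then 1/n = 1/0.021 = 47.62.
V = 47.62 * 0.8761 * 0.07746 = 3.2315 m/s.

3.2315


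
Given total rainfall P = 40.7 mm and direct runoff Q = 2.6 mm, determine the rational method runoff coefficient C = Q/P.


The runoff coefficient C = runoff depth / rainfall depth.
C = 2.6 / 40.7
  = 0.0639.

0.0639


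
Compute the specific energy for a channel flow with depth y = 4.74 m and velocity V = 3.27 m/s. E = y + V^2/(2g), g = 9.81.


Specific energy E = y + V^2/(2g).
Velocity head = V^2/(2g) = 3.27^2 / (2*9.81) = 10.6929 / 19.62 = 0.545 m.
E = 4.74 + 0.545 = 5.285 m.

5.285


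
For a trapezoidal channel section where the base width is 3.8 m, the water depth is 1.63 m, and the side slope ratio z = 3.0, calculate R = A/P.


For a trapezoidal section with side slope z:
A = (b + z*y)*y = (3.8 + 3.0*1.63)*1.63 = 14.165 m^2.
P = b + 2*y*sqrt(1 + z^2) = 3.8 + 2*1.63*sqrt(1 + 3.0^2) = 14.109 m.
R = A/P = 14.165 / 14.109 = 1.0039 m.

1.0039


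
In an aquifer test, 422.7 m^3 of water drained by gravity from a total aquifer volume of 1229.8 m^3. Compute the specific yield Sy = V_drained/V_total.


Specific yield Sy = Volume drained / Total volume.
Sy = 422.7 / 1229.8
   = 0.3437.

0.3437


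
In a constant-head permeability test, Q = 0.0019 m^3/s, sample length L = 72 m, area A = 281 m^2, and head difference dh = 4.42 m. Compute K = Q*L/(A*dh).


From K = Q*L / (A*dh):
Numerator: Q*L = 0.0019 * 72 = 0.1368.
Denominator: A*dh = 281 * 4.42 = 1242.02.
K = 0.1368 / 1242.02 = 0.00011 m/s.

0.00011


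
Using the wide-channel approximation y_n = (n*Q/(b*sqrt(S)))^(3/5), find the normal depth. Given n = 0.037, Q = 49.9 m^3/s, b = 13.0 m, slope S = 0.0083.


We use the wide-channel approximation y_n = (n*Q/(b*sqrt(S)))^(3/5).
sqrt(S) = sqrt(0.0083) = 0.091104.
Numerator: n*Q = 0.037 * 49.9 = 1.8463.
Denominator: b*sqrt(S) = 13.0 * 0.091104 = 1.184352.
arg = 1.5589.
y_n = 1.5589^(3/5) = 1.3052 m.

1.3052


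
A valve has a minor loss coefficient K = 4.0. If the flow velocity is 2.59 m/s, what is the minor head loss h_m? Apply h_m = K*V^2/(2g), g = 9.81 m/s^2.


Minor loss formula: h_m = K * V^2/(2g).
V^2 = 2.59^2 = 6.7081.
V^2/(2g) = 6.7081 / 19.62 = 0.3419 m.
h_m = 4.0 * 0.3419 = 1.3676 m.

1.3676


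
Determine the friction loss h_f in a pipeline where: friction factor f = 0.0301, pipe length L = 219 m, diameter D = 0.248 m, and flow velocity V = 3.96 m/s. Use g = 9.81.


Darcy-Weisbach equation: h_f = f * (L/D) * V^2/(2g).
f * L/D = 0.0301 * 219/0.248 = 26.5802.
V^2/(2g) = 3.96^2 / (2*9.81) = 15.6816 / 19.62 = 0.7993 m.
h_f = 26.5802 * 0.7993 = 21.245 m.

21.245


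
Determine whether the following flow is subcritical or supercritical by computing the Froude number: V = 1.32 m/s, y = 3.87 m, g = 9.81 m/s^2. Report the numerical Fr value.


The Froude number is defined as Fr = V / sqrt(g*y).
g*y = 9.81 * 3.87 = 37.9647.
sqrt(g*y) = sqrt(37.9647) = 6.1616.
Fr = 1.32 / 6.1616 = 0.2142.
Since Fr < 1, the flow is subcritical.

0.2142


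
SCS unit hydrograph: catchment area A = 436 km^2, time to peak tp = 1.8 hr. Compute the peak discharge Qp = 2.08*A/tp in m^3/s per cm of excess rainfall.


SCS formula: Qp = 2.08 * A / tp.
Qp = 2.08 * 436 / 1.8
   = 906.88 / 1.8
   = 503.82 m^3/s per cm.

503.82


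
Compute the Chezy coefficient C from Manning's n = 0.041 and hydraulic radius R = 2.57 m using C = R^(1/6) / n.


The Chezy coefficient relates to Manning's n through C = R^(1/6) / n.
R^(1/6) = 2.57^(1/6) = 1.170367.
C = 1.170367 / 0.041 = 28.55 m^(1/2)/s.

28.55


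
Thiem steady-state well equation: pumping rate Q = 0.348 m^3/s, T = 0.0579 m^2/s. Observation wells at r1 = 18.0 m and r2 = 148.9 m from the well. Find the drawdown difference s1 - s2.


Thiem equation: s1 - s2 = Q/(2*pi*T) * ln(r2/r1).
ln(r2/r1) = ln(148.9/18.0) = 2.1129.
Q/(2*pi*T) = 0.348 / (2*pi*0.0579) = 0.348 / 0.3638 = 0.9566.
s1 - s2 = 0.9566 * 2.1129 = 2.0212 m.

2.0212


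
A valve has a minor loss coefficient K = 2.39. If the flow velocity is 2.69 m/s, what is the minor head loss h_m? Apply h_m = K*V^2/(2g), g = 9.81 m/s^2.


Minor loss formula: h_m = K * V^2/(2g).
V^2 = 2.69^2 = 7.2361.
V^2/(2g) = 7.2361 / 19.62 = 0.3688 m.
h_m = 2.39 * 0.3688 = 0.8815 m.

0.8815


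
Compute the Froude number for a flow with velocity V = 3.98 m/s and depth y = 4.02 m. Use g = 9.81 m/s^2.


The Froude number is defined as Fr = V / sqrt(g*y).
g*y = 9.81 * 4.02 = 39.4362.
sqrt(g*y) = sqrt(39.4362) = 6.2798.
Fr = 3.98 / 6.2798 = 0.6338.

0.6338


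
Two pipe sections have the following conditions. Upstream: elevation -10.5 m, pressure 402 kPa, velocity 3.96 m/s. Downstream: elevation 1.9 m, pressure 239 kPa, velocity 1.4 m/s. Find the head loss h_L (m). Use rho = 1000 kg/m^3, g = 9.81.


Total head at each section: H = z + p/(rho*g) + V^2/(2g).
H1 = -10.5 + 402*1000/(1000*9.81) + 3.96^2/(2*9.81)
   = -10.5 + 40.979 + 0.7993
   = 31.278 m.
H2 = 1.9 + 239*1000/(1000*9.81) + 1.4^2/(2*9.81)
   = 1.9 + 24.363 + 0.0999
   = 26.363 m.
h_L = H1 - H2 = 31.278 - 26.363 = 4.915 m.

4.915


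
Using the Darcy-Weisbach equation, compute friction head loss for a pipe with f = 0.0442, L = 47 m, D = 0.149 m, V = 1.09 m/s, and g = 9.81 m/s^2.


Darcy-Weisbach equation: h_f = f * (L/D) * V^2/(2g).
f * L/D = 0.0442 * 47/0.149 = 13.9423.
V^2/(2g) = 1.09^2 / (2*9.81) = 1.1881 / 19.62 = 0.0606 m.
h_f = 13.9423 * 0.0606 = 0.844 m.

0.844


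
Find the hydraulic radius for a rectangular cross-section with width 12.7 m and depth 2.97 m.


For a rectangular section:
Flow area A = b * y = 12.7 * 2.97 = 37.72 m^2.
Wetted perimeter P = b + 2y = 12.7 + 2*2.97 = 18.64 m.
Hydraulic radius R = A/P = 37.72 / 18.64 = 2.0236 m.

2.0236


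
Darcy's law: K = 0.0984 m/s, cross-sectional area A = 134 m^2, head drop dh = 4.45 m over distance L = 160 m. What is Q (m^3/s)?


Darcy's law: Q = K * A * i, where i = dh/L.
Hydraulic gradient i = 4.45 / 160 = 0.027813.
Q = 0.0984 * 134 * 0.027813
  = 0.3667 m^3/s.

0.3667


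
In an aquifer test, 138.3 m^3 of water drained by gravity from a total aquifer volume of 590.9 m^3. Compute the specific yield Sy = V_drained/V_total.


Specific yield Sy = Volume drained / Total volume.
Sy = 138.3 / 590.9
   = 0.234.

0.234


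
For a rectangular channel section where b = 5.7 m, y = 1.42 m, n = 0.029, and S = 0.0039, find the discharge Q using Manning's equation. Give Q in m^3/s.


For a rectangular channel, the cross-sectional area A = b * y = 5.7 * 1.42 = 8.09 m^2.
The wetted perimeter P = b + 2y = 5.7 + 2*1.42 = 8.54 m.
Hydraulic radius R = A/P = 8.09/8.54 = 0.9478 m.
Velocity V = (1/n)*R^(2/3)*S^(1/2) = (1/0.029)*0.9478^(2/3)*0.0039^(1/2) = 2.0778 m/s.
Discharge Q = A * V = 8.09 * 2.0778 = 16.818 m^3/s.

16.818


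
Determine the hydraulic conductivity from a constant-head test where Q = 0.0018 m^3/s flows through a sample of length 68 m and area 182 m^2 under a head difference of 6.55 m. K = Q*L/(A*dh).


From K = Q*L / (A*dh):
Numerator: Q*L = 0.0018 * 68 = 0.1224.
Denominator: A*dh = 182 * 6.55 = 1192.1.
K = 0.1224 / 1192.1 = 0.000103 m/s.

0.000103


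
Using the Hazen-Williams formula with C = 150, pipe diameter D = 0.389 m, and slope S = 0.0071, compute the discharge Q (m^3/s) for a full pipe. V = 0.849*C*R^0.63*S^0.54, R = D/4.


For a full circular pipe, R = D/4 = 0.389/4 = 0.0973 m.
V = 0.849 * 150 * 0.0973^0.63 * 0.0071^0.54
  = 0.849 * 150 * 0.230341 * 0.069132
  = 2.0279 m/s.
Pipe area A = pi*D^2/4 = pi*0.389^2/4 = 0.1188 m^2.
Q = A * V = 0.1188 * 2.0279 = 0.241 m^3/s.

0.241


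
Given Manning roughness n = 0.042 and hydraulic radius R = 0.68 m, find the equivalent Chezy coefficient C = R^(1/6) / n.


The Chezy coefficient relates to Manning's n through C = R^(1/6) / n.
R^(1/6) = 0.68^(1/6) = 0.937745.
C = 0.937745 / 0.042 = 22.33 m^(1/2)/s.

22.33


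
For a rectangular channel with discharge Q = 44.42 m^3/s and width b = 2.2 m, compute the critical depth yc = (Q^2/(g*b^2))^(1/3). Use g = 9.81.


Using yc = (Q^2 / (g * b^2))^(1/3):
Q^2 = 44.42^2 = 1973.14.
g * b^2 = 9.81 * 2.2^2 = 9.81 * 4.84 = 47.48.
Q^2 / (g*b^2) = 1973.14 / 47.48 = 41.5573.
yc = 41.5573^(1/3) = 3.4638 m.

3.4638


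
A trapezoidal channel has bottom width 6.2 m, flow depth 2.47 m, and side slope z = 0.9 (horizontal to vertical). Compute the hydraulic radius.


For a trapezoidal section with side slope z:
A = (b + z*y)*y = (6.2 + 0.9*2.47)*2.47 = 20.805 m^2.
P = b + 2*y*sqrt(1 + z^2) = 6.2 + 2*2.47*sqrt(1 + 0.9^2) = 12.846 m.
R = A/P = 20.805 / 12.846 = 1.6195 m.

1.6195


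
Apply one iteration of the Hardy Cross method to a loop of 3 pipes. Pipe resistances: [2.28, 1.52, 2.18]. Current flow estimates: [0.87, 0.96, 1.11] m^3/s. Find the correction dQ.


Numerator terms (r*Q*|Q|): 2.28*0.87*|0.87| = 1.7257; 1.52*0.96*|0.96| = 1.4008; 2.18*1.11*|1.11| = 2.686.
Sum of numerator = 5.8125.
Denominator terms (r*|Q|): 2.28*|0.87| = 1.9836; 1.52*|0.96| = 1.4592; 2.18*|1.11| = 2.4198.
2 * sum of denominator = 2 * 5.8626 = 11.7252.
dQ = -5.8125 / 11.7252 = -0.4957 m^3/s.

-0.4957


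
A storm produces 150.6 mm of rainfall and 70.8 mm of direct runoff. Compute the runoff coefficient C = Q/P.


The runoff coefficient C = runoff depth / rainfall depth.
C = 70.8 / 150.6
  = 0.4701.

0.4701


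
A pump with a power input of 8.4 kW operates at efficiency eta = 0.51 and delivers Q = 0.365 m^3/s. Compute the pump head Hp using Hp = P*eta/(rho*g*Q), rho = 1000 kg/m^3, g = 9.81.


Pump head formula: Hp = P * eta / (rho * g * Q).
Numerator: P * eta = 8.4 * 1000 * 0.51 = 4284.0 W.
Denominator: rho * g * Q = 1000 * 9.81 * 0.365 = 3580.65.
Hp = 4284.0 / 3580.65 = 1.2 m.

1.2


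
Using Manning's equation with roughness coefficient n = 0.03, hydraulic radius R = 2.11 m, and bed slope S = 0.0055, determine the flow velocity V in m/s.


Manning's equation gives V = (1/n) * R^(2/3) * S^(1/2).
First, compute R^(2/3) = 2.11^(2/3) = 1.6451.
Next, S^(1/2) = 0.0055^(1/2) = 0.074162.
Then 1/n = 1/0.03 = 33.33.
V = 33.33 * 1.6451 * 0.074162 = 4.0668 m/s.

4.0668


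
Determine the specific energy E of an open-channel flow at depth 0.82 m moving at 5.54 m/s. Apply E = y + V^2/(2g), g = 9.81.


Specific energy E = y + V^2/(2g).
Velocity head = V^2/(2g) = 5.54^2 / (2*9.81) = 30.6916 / 19.62 = 1.5643 m.
E = 0.82 + 1.5643 = 2.3843 m.

2.3843


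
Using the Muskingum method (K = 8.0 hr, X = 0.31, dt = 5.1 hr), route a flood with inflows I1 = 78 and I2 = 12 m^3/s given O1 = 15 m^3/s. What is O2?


Muskingum coefficients:
denom = 2*K*(1-X) + dt = 2*8.0*(1-0.31) + 5.1 = 16.14.
C0 = (dt - 2*K*X)/denom = (5.1 - 2*8.0*0.31)/16.14 = 0.0087.
C1 = (dt + 2*K*X)/denom = (5.1 + 2*8.0*0.31)/16.14 = 0.6233.
C2 = (2*K*(1-X) - dt)/denom = 0.368.
O2 = C0*I2 + C1*I1 + C2*O1
   = 0.0087*12 + 0.6233*78 + 0.368*15
   = 54.24 m^3/s.

54.24


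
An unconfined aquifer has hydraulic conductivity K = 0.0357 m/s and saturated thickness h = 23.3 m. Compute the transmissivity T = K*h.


Transmissivity is defined as T = K * h.
T = 0.0357 * 23.3
  = 0.8318 m^2/s.

0.8318


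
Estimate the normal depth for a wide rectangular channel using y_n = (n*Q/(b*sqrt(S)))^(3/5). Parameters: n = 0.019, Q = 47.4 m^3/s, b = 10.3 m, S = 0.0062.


We use the wide-channel approximation y_n = (n*Q/(b*sqrt(S)))^(3/5).
sqrt(S) = sqrt(0.0062) = 0.07874.
Numerator: n*Q = 0.019 * 47.4 = 0.9006.
Denominator: b*sqrt(S) = 10.3 * 0.07874 = 0.811022.
arg = 1.1104.
y_n = 1.1104^(3/5) = 1.0649 m.

1.0649


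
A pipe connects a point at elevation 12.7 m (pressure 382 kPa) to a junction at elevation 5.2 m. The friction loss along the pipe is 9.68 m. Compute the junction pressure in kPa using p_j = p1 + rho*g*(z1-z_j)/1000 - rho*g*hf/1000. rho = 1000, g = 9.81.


Junction pressure: p_j = p1 + rho*g*(z1 - z_j)/1000 - rho*g*hf/1000.
Elevation term = 1000*9.81*(12.7 - 5.2)/1000 = 73.575 kPa.
Friction term = 1000*9.81*9.68/1000 = 94.961 kPa.
p_j = 382 + 73.575 - 94.961 = 360.61 kPa.

360.61


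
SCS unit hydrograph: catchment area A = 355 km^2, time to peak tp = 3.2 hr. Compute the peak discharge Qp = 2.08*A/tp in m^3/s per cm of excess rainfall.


SCS formula: Qp = 2.08 * A / tp.
Qp = 2.08 * 355 / 3.2
   = 738.4 / 3.2
   = 230.75 m^3/s per cm.

230.75


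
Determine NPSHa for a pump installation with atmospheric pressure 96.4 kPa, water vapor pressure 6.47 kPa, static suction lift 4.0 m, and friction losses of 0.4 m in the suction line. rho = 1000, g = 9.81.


NPSHa = p_atm/(rho*g) - z_s - hf_s - p_vap/(rho*g).
p_atm/(rho*g) = 96.4*1000 / (1000*9.81) = 9.827 m.
p_vap/(rho*g) = 6.47*1000 / (1000*9.81) = 0.66 m.
NPSHa = 9.827 - 4.0 - 0.4 - 0.66
      = 4.77 m.

4.77


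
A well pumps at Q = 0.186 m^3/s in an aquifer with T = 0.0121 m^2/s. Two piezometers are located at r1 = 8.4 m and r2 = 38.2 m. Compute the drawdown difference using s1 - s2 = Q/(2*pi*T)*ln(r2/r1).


Thiem equation: s1 - s2 = Q/(2*pi*T) * ln(r2/r1).
ln(r2/r1) = ln(38.2/8.4) = 1.5146.
Q/(2*pi*T) = 0.186 / (2*pi*0.0121) = 0.186 / 0.076 = 2.4465.
s1 - s2 = 2.4465 * 1.5146 = 3.7055 m.

3.7055


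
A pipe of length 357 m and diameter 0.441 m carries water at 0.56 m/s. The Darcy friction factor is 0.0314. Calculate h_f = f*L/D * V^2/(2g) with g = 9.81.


Darcy-Weisbach equation: h_f = f * (L/D) * V^2/(2g).
f * L/D = 0.0314 * 357/0.441 = 25.419.
V^2/(2g) = 0.56^2 / (2*9.81) = 0.3136 / 19.62 = 0.016 m.
h_f = 25.419 * 0.016 = 0.406 m.

0.406


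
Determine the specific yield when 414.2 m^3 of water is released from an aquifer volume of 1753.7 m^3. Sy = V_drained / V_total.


Specific yield Sy = Volume drained / Total volume.
Sy = 414.2 / 1753.7
   = 0.2362.

0.2362


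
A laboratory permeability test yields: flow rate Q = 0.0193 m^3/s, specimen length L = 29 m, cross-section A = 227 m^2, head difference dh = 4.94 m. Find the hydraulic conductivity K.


From K = Q*L / (A*dh):
Numerator: Q*L = 0.0193 * 29 = 0.5597.
Denominator: A*dh = 227 * 4.94 = 1121.38.
K = 0.5597 / 1121.38 = 0.000499 m/s.

0.000499


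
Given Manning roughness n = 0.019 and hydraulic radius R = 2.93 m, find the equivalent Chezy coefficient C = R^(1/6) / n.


The Chezy coefficient relates to Manning's n through C = R^(1/6) / n.
R^(1/6) = 2.93^(1/6) = 1.196221.
C = 1.196221 / 0.019 = 62.96 m^(1/2)/s.

62.96


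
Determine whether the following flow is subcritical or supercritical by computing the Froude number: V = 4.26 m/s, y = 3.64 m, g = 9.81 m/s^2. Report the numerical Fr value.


The Froude number is defined as Fr = V / sqrt(g*y).
g*y = 9.81 * 3.64 = 35.7084.
sqrt(g*y) = sqrt(35.7084) = 5.9757.
Fr = 4.26 / 5.9757 = 0.7129.
Since Fr < 1, the flow is subcritical.

0.7129


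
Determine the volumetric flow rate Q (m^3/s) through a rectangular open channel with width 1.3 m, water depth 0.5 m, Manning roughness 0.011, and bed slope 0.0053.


For a rectangular channel, the cross-sectional area A = b * y = 1.3 * 0.5 = 0.65 m^2.
The wetted perimeter P = b + 2y = 1.3 + 2*0.5 = 2.3 m.
Hydraulic radius R = A/P = 0.65/2.3 = 0.2826 m.
Velocity V = (1/n)*R^(2/3)*S^(1/2) = (1/0.011)*0.2826^(2/3)*0.0053^(1/2) = 2.8502 m/s.
Discharge Q = A * V = 0.65 * 2.8502 = 1.853 m^3/s.

1.853


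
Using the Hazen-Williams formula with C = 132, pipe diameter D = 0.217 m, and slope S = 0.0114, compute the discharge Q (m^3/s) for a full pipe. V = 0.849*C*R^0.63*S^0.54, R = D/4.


For a full circular pipe, R = D/4 = 0.217/4 = 0.0542 m.
V = 0.849 * 132 * 0.0542^0.63 * 0.0114^0.54
  = 0.849 * 132 * 0.159467 * 0.089275
  = 1.5954 m/s.
Pipe area A = pi*D^2/4 = pi*0.217^2/4 = 0.037 m^2.
Q = A * V = 0.037 * 1.5954 = 0.059 m^3/s.

0.059


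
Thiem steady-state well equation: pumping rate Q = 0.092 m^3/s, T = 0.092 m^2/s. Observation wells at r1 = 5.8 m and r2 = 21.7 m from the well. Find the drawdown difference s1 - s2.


Thiem equation: s1 - s2 = Q/(2*pi*T) * ln(r2/r1).
ln(r2/r1) = ln(21.7/5.8) = 1.3195.
Q/(2*pi*T) = 0.092 / (2*pi*0.092) = 0.092 / 0.5781 = 0.1592.
s1 - s2 = 0.1592 * 1.3195 = 0.21 m.

0.21


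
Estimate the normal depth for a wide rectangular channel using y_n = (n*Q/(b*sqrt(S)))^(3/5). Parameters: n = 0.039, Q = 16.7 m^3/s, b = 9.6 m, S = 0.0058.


We use the wide-channel approximation y_n = (n*Q/(b*sqrt(S)))^(3/5).
sqrt(S) = sqrt(0.0058) = 0.076158.
Numerator: n*Q = 0.039 * 16.7 = 0.6513.
Denominator: b*sqrt(S) = 9.6 * 0.076158 = 0.731117.
arg = 0.8908.
y_n = 0.8908^(3/5) = 0.933 m.

0.933


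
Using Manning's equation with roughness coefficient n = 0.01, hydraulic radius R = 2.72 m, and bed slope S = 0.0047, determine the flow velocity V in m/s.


Manning's equation gives V = (1/n) * R^(2/3) * S^(1/2).
First, compute R^(2/3) = 2.72^(2/3) = 1.9486.
Next, S^(1/2) = 0.0047^(1/2) = 0.068557.
Then 1/n = 1/0.01 = 100.0.
V = 100.0 * 1.9486 * 0.068557 = 13.3586 m/s.

13.3586


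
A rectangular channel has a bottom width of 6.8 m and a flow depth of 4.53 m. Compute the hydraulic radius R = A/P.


For a rectangular section:
Flow area A = b * y = 6.8 * 4.53 = 30.8 m^2.
Wetted perimeter P = b + 2y = 6.8 + 2*4.53 = 15.86 m.
Hydraulic radius R = A/P = 30.8 / 15.86 = 1.9422 m.

1.9422


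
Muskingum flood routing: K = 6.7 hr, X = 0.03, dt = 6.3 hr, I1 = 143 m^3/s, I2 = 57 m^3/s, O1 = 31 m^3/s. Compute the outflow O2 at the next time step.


Muskingum coefficients:
denom = 2*K*(1-X) + dt = 2*6.7*(1-0.03) + 6.3 = 19.298.
C0 = (dt - 2*K*X)/denom = (6.3 - 2*6.7*0.03)/19.298 = 0.3056.
C1 = (dt + 2*K*X)/denom = (6.3 + 2*6.7*0.03)/19.298 = 0.3473.
C2 = (2*K*(1-X) - dt)/denom = 0.3471.
O2 = C0*I2 + C1*I1 + C2*O1
   = 0.3056*57 + 0.3473*143 + 0.3471*31
   = 77.84 m^3/s.

77.84


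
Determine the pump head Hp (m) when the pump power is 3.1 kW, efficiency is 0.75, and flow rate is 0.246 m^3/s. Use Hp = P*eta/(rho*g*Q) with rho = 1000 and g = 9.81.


Pump head formula: Hp = P * eta / (rho * g * Q).
Numerator: P * eta = 3.1 * 1000 * 0.75 = 2325.0 W.
Denominator: rho * g * Q = 1000 * 9.81 * 0.246 = 2413.26.
Hp = 2325.0 / 2413.26 = 0.96 m.

0.96


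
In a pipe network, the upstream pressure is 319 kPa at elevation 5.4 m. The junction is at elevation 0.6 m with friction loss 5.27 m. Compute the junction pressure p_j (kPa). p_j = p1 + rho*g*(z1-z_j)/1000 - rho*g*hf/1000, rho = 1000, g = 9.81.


Junction pressure: p_j = p1 + rho*g*(z1 - z_j)/1000 - rho*g*hf/1000.
Elevation term = 1000*9.81*(5.4 - 0.6)/1000 = 47.088 kPa.
Friction term = 1000*9.81*5.27/1000 = 51.699 kPa.
p_j = 319 + 47.088 - 51.699 = 314.39 kPa.

314.39


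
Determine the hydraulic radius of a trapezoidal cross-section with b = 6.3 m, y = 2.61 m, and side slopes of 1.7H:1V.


For a trapezoidal section with side slope z:
A = (b + z*y)*y = (6.3 + 1.7*2.61)*2.61 = 28.024 m^2.
P = b + 2*y*sqrt(1 + z^2) = 6.3 + 2*2.61*sqrt(1 + 1.7^2) = 16.595 m.
R = A/P = 28.024 / 16.595 = 1.6886 m.

1.6886


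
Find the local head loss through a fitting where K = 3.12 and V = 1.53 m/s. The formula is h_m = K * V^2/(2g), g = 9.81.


Minor loss formula: h_m = K * V^2/(2g).
V^2 = 1.53^2 = 2.3409.
V^2/(2g) = 2.3409 / 19.62 = 0.1193 m.
h_m = 3.12 * 0.1193 = 0.3723 m.

0.3723


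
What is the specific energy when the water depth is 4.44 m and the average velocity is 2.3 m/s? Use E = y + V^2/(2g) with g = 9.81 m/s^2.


Specific energy E = y + V^2/(2g).
Velocity head = V^2/(2g) = 2.3^2 / (2*9.81) = 5.29 / 19.62 = 0.2696 m.
E = 4.44 + 0.2696 = 4.7096 m.

4.7096


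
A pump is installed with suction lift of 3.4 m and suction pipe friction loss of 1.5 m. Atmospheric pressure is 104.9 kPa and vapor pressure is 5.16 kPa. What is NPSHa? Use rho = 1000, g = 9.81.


NPSHa = p_atm/(rho*g) - z_s - hf_s - p_vap/(rho*g).
p_atm/(rho*g) = 104.9*1000 / (1000*9.81) = 10.693 m.
p_vap/(rho*g) = 5.16*1000 / (1000*9.81) = 0.526 m.
NPSHa = 10.693 - 3.4 - 1.5 - 0.526
      = 5.27 m.

5.27


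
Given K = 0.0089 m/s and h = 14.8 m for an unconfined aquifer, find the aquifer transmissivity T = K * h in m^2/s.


Transmissivity is defined as T = K * h.
T = 0.0089 * 14.8
  = 0.1317 m^2/s.

0.1317


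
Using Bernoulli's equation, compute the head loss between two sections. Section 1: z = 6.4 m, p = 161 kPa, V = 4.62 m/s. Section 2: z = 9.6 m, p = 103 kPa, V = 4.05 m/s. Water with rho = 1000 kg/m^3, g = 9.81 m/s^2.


Total head at each section: H = z + p/(rho*g) + V^2/(2g).
H1 = 6.4 + 161*1000/(1000*9.81) + 4.62^2/(2*9.81)
   = 6.4 + 16.412 + 1.0879
   = 23.9 m.
H2 = 9.6 + 103*1000/(1000*9.81) + 4.05^2/(2*9.81)
   = 9.6 + 10.499 + 0.836
   = 20.935 m.
h_L = H1 - H2 = 23.9 - 20.935 = 2.964 m.

2.964


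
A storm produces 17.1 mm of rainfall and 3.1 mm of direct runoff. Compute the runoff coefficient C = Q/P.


The runoff coefficient C = runoff depth / rainfall depth.
C = 3.1 / 17.1
  = 0.1813.

0.1813


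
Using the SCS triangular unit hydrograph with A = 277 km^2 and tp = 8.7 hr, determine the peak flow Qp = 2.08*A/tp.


SCS formula: Qp = 2.08 * A / tp.
Qp = 2.08 * 277 / 8.7
   = 576.16 / 8.7
   = 66.23 m^3/s per cm.

66.23


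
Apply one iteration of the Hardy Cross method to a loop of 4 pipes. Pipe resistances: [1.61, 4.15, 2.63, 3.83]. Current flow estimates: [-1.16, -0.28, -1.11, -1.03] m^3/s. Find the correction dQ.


Numerator terms (r*Q*|Q|): 1.61*-1.16*|-1.16| = -2.1664; 4.15*-0.28*|-0.28| = -0.3254; 2.63*-1.11*|-1.11| = -3.2404; 3.83*-1.03*|-1.03| = -4.0632.
Sum of numerator = -9.7954.
Denominator terms (r*|Q|): 1.61*|-1.16| = 1.8676; 4.15*|-0.28| = 1.162; 2.63*|-1.11| = 2.9193; 3.83*|-1.03| = 3.9449.
2 * sum of denominator = 2 * 9.8938 = 19.7876.
dQ = --9.7954 / 19.7876 = 0.495 m^3/s.

0.495


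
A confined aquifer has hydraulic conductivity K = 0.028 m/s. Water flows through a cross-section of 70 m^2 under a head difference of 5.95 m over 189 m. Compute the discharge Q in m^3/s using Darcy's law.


Darcy's law: Q = K * A * i, where i = dh/L.
Hydraulic gradient i = 5.95 / 189 = 0.031481.
Q = 0.028 * 70 * 0.031481
  = 0.0617 m^3/s.

0.0617


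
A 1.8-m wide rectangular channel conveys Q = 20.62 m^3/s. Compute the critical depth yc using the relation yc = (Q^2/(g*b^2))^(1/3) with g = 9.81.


Using yc = (Q^2 / (g * b^2))^(1/3):
Q^2 = 20.62^2 = 425.18.
g * b^2 = 9.81 * 1.8^2 = 9.81 * 3.24 = 31.78.
Q^2 / (g*b^2) = 425.18 / 31.78 = 13.3789.
yc = 13.3789^(1/3) = 2.3739 m.

2.3739


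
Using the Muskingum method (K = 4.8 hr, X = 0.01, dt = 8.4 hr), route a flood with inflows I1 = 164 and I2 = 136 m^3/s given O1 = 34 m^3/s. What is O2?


Muskingum coefficients:
denom = 2*K*(1-X) + dt = 2*4.8*(1-0.01) + 8.4 = 17.904.
C0 = (dt - 2*K*X)/denom = (8.4 - 2*4.8*0.01)/17.904 = 0.4638.
C1 = (dt + 2*K*X)/denom = (8.4 + 2*4.8*0.01)/17.904 = 0.4745.
C2 = (2*K*(1-X) - dt)/denom = 0.0617.
O2 = C0*I2 + C1*I1 + C2*O1
   = 0.4638*136 + 0.4745*164 + 0.0617*34
   = 143.0 m^3/s.

143.0


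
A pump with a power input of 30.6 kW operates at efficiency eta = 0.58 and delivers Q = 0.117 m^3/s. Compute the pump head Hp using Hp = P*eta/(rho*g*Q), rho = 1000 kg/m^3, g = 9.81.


Pump head formula: Hp = P * eta / (rho * g * Q).
Numerator: P * eta = 30.6 * 1000 * 0.58 = 17748.0 W.
Denominator: rho * g * Q = 1000 * 9.81 * 0.117 = 1147.77.
Hp = 17748.0 / 1147.77 = 15.46 m.

15.46


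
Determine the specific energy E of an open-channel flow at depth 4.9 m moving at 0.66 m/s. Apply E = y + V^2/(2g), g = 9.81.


Specific energy E = y + V^2/(2g).
Velocity head = V^2/(2g) = 0.66^2 / (2*9.81) = 0.4356 / 19.62 = 0.0222 m.
E = 4.9 + 0.0222 = 4.9222 m.

4.9222


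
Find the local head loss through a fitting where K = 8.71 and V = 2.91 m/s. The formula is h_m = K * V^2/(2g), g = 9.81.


Minor loss formula: h_m = K * V^2/(2g).
V^2 = 2.91^2 = 8.4681.
V^2/(2g) = 8.4681 / 19.62 = 0.4316 m.
h_m = 8.71 * 0.4316 = 3.7593 m.

3.7593


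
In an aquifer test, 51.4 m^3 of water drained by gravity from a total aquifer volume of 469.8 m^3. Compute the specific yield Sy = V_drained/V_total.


Specific yield Sy = Volume drained / Total volume.
Sy = 51.4 / 469.8
   = 0.1094.

0.1094


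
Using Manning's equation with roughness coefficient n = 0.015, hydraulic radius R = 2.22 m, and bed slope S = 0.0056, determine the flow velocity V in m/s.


Manning's equation gives V = (1/n) * R^(2/3) * S^(1/2).
First, compute R^(2/3) = 2.22^(2/3) = 1.7018.
Next, S^(1/2) = 0.0056^(1/2) = 0.074833.
Then 1/n = 1/0.015 = 66.67.
V = 66.67 * 1.7018 * 0.074833 = 8.4899 m/s.

8.4899


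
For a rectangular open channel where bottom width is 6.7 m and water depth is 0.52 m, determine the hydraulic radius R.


For a rectangular section:
Flow area A = b * y = 6.7 * 0.52 = 3.48 m^2.
Wetted perimeter P = b + 2y = 6.7 + 2*0.52 = 7.74 m.
Hydraulic radius R = A/P = 3.48 / 7.74 = 0.4501 m.

0.4501


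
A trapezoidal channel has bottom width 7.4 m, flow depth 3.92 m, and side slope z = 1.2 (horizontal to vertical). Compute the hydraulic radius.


For a trapezoidal section with side slope z:
A = (b + z*y)*y = (7.4 + 1.2*3.92)*3.92 = 47.448 m^2.
P = b + 2*y*sqrt(1 + z^2) = 7.4 + 2*3.92*sqrt(1 + 1.2^2) = 19.646 m.
R = A/P = 47.448 / 19.646 = 2.4151 m.

2.4151


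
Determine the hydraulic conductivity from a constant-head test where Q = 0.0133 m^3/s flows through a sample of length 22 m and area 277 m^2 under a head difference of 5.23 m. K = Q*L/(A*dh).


From K = Q*L / (A*dh):
Numerator: Q*L = 0.0133 * 22 = 0.2926.
Denominator: A*dh = 277 * 5.23 = 1448.71.
K = 0.2926 / 1448.71 = 0.000202 m/s.

0.000202


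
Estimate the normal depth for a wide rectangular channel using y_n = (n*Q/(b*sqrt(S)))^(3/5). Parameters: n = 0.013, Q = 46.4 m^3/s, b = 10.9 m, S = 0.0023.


We use the wide-channel approximation y_n = (n*Q/(b*sqrt(S)))^(3/5).
sqrt(S) = sqrt(0.0023) = 0.047958.
Numerator: n*Q = 0.013 * 46.4 = 0.6032.
Denominator: b*sqrt(S) = 10.9 * 0.047958 = 0.522742.
arg = 1.1539.
y_n = 1.1539^(3/5) = 1.0897 m.

1.0897
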